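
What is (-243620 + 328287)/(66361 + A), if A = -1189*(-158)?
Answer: 84667/254223 ≈ 0.33304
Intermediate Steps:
A = 187862
(-243620 + 328287)/(66361 + A) = (-243620 + 328287)/(66361 + 187862) = 84667/254223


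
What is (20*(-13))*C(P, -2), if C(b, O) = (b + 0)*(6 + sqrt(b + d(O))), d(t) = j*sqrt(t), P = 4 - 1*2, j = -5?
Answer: -3120 - 520*sqrt(2 - 5*I*sqrt(2)) ≈ -4244.2 + 850.36*I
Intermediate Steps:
P = 2 (P = 4 - 2 = 2)
d(t) = -5*sqrt(t)
C(b, O) = b*(6 + sqrt(b - 5*sqrt(O))) (C(b, O) = (b + 0)*(6 + sqrt(b - 5*sqrt(O))) = b*(6 + sqrt(b - 5*sqrt(O))))
(20*(-13))*C(P, -2) = (20*(-13))*(2*(6 + sqrt(2 - 5*I*sqrt(2)))) = -520*(6 + sqrt(2 - 5*I*sqrt(2))) = -260*(12 + 2*sqrt(2 - 5*I*sqrt(2))) = -3120 - 520*sqrt(2 - 5*I*sqrt(2))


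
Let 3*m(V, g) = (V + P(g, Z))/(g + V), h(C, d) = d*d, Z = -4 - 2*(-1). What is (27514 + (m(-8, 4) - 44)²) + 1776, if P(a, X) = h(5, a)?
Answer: 281566/9 ≈ 31285.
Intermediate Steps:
Z = -2 (Z = -4 + 2 = -2)
h(C, d) = d²
P(a, X) = a²
m(V, g) = (V + g²)/(3*(V + g)) (m(V, g) = ((V + g²)/(g + V))/3 = ((V + g²)/(V + g))/3 = (V + g²)/(3*(V + g)))
(27514 + (m(-8, 4) - 44)²) + 1776 = (27514 + ((-8 + 4²)/(3*(-8 + 4)) - 44)²) + 1776 = (27514 + ((⅓)*(-8 + 16)/(-4) - 44)²) + 1776 = (27514 + ((⅓)*(-¼)*8 - 44)²) + 1776 = (27514 + (-⅔ - 44)²) + 1776 = (27514 + (-134/3)²) + 1776 = (27514 + 17956/9) + 1776 = 265582/9 + 1776 = 281566/9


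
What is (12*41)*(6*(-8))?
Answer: -23616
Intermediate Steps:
(12*41)*(6*(-8)) = 492*(-48) = -23616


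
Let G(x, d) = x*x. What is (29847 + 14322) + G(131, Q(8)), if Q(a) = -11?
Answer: 61330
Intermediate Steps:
G(x, d) = x²
(29847 + 14322) + G(131, Q(8)) = (29847 + 14322) + 131² = 44169 + 17161 = 61330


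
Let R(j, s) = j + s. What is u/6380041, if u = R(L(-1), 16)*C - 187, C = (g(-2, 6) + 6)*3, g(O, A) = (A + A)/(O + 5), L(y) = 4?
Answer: 413/6380041 ≈ 6.4733e-5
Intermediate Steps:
g(O, A) = 2*A/(5 + O) (g(O, A) = (2*A)/(5 + O) = 2*A/(5 + O))
C = 30 (C = (2*6/(5 - 2) + 6)*3 = (2*6/3 + 6)*3 = (2*6*(⅓) + 6)*3 = (4 + 6)*3 = 10*3 = 30)
u = 413 (u = (4 + 16)*30 - 187 = 20*30 - 187 = 600 - 187 = 413)
u/6380041 = 413/6380041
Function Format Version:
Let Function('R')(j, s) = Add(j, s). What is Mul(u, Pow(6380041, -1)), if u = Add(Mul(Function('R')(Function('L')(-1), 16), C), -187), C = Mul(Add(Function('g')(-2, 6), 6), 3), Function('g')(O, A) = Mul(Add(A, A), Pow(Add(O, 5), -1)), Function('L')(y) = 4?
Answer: Rational(413, 6380041) ≈ 6.4733e-5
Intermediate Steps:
Function('g')(O, A) = Mul(2, A, Pow(Add(5, O), -1)) (Function('g')(O, A) = Mul(Mul(2, A), Pow(Add(5, O), -1)) = Mul(2, A, Pow(Add(5, O), -1)))
C = 30 (C = Mul(Add(Mul(2, 6, Pow(Add(5, -2), -1)), 6), 3) = Mul(Add(Mul(2, 6, Pow(3, -1)), 6), 3) = Mul(Add(Mul(2, 6, Rational(1, 3)), 6), 3) = Mul(Add(4, 6), 3) = Mul(10, 3) = 30)
u = 413 (u = Add(Mul(Add(4, 16), 30), -187) = Add(Mul(20, 30), -187) = Add(600, -187) = 413)
Mul(u, Pow(6380041, -1)) = Mul(413, Pow(6380041, -1)) = Mul(413, Rational(1, 6380041)) = Rational(413, 6380041)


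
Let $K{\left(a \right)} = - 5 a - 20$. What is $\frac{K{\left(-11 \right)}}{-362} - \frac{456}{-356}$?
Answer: $\frac{38153}{32218} \approx 1.1842$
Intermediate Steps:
$K{\left(a \right)} = -20 - 5 a$
$\frac{K{\left(-11 \right)}}{-362} - \frac{456}{-356} = \frac{-20 - -55}{-362} - \frac{456}{-356} = \left(-20 + 55\right) \left(- \frac{1}{362}\right) - - \frac{114}{89} = 35 \left(- \frac{1}{362}\right) + \frac{114}{89} = - \frac{35}{362} + \frac{114}{89} = \frac{38153}{32218}$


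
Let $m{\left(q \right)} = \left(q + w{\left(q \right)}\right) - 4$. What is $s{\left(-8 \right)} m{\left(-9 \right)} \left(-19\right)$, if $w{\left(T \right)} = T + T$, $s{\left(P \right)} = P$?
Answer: $-4712$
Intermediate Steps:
$w{\left(T \right)} = 2 T$
$m{\left(q \right)} = -4 + 3 q$ ($m{\left(q \right)} = \left(q + 2 q\right) - 4 = 3 q - 4 = -4 + 3 q$)
$s{\left(-8 \right)} m{\left(-9 \right)} \left(-19\right) = - 8 \left(-4 + 3 \left(-9\right)\right) \left(-19\right) = - 8 \left(-4 - 27\right) \left(-19\right) = \left(-8\right) \left(-31\right) \left(-19\right) = 248 \left(-19\right) = -4712$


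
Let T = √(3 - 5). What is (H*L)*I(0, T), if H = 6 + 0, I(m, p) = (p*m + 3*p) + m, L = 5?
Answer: 90*I*√2 ≈ 127.28*I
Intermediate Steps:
T = I*√2 (T = √(-2) = I*√2 ≈ 1.4142*I)
I(m, p) = m + 3*p + m*p (I(m, p) = (m*p + 3*p) + m = (3*p + m*p) + m = m + 3*p + m*p)
H = 6
(H*L)*I(0, T) = (6*5)*(0 + 3*(I*√2) + 0*(I*√2)) = 30*(0 + 3*I*√2 + 0) = 30*(3*I*√2) = 90*I*√2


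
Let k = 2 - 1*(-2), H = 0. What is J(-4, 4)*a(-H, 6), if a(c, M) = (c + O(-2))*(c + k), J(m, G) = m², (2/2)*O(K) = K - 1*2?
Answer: -256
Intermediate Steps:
O(K) = -2 + K (O(K) = K - 1*2 = K - 2 = -2 + K)
k = 4 (k = 2 + 2 = 4)
a(c, M) = (-4 + c)*(4 + c) (a(c, M) = (c + (-2 - 2))*(c + 4) = (c - 4)*(4 + c) = (-4 + c)*(4 + c))
J(-4, 4)*a(-H, 6) = (-4)²*(-16 + (-1*0)²) = 16*(-16 + 0²) = 16*(-16 + 0) = 16*(-16) = -256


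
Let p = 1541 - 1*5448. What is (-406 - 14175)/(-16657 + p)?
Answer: 14581/20564 ≈ 0.70905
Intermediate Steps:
p = -3907 (p = 1541 - 5448 = -3907)
(-406 - 14175)/(-16657 + p) = (-406 - 14175)/(-16657 - 3907) = -14581/(-20564) = -14581*(-1/20564) = 14581/20564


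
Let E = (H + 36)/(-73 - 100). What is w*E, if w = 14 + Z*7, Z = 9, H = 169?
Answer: -15785/173 ≈ -91.243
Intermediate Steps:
w = 77 (w = 14 + 9*7 = 14 + 63 = 77)
E = -205/173 (E = (169 + 36)/(-73 - 100) = 205/(-173) = 205*(-1/173) = -205/173 ≈ -1.1850)
w*E = 77*(-205/173) = -15785/173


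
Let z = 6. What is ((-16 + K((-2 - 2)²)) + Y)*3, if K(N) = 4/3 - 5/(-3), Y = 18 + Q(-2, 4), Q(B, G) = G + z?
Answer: 45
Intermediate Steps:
Q(B, G) = 6 + G (Q(B, G) = G + 6 = 6 + G)
Y = 28 (Y = 18 + (6 + 4) = 18 + 10 = 28)
K(N) = 3 (K(N) = 4*(⅓) - 5*(-⅓) = 4/3 + 5/3 = 3)
((-16 + K((-2 - 2)²)) + Y)*3 = ((-16 + 3) + 28)*3 = (-13 + 28)*3 = 15*3 = 45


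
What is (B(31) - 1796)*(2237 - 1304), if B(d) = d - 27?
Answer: -1671936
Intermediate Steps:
B(d) = -27 + d
(B(31) - 1796)*(2237 - 1304) = ((-27 + 31) - 1796)*(2237 - 1304) = (4 - 1796)*933 = -1792*933 = -1671936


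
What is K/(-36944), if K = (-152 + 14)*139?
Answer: 9591/18472 ≈ 0.51922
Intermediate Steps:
K = -19182 (K = -138*139 = -19182)
K/(-36944) = -19182/(-36944) = -19182*(-1/36944) = 9591/18472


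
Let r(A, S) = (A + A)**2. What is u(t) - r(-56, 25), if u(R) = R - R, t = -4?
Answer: -12544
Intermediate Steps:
u(R) = 0
r(A, S) = 4*A**2 (r(A, S) = (2*A)**2 = 4*A**2)
u(t) - r(-56, 25) = 0 - 4*(-56)**2 = 0 - 4*3136 = 0 - 1*12544 = 0 - 12544 = -12544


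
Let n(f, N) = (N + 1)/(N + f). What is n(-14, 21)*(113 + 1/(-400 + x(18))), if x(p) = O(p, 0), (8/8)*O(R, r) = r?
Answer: 71027/200 ≈ 355.13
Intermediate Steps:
O(R, r) = r
x(p) = 0
n(f, N) = (1 + N)/(N + f)
n(-14, 21)*(113 + 1/(-400 + x(18))) = ((1 + 21)/(21 - 14))*(113 + 1/(-400 + 0)) = (22/7)*(113 + 1/(-400)) = ((⅐)*22)*(113 - 1/400) = (22/7)*(45199/400) = 71027/200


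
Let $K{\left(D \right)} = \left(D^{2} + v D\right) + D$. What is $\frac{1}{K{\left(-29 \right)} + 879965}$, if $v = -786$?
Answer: $\frac{1}{903571} \approx 1.1067 \cdot 10^{-6}$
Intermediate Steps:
$K{\left(D \right)} = D^{2} - 785 D$ ($K{\left(D \right)} = \left(D^{2} - 786 D\right) + D = D^{2} - 785 D$)
$\frac{1}{K{\left(-29 \right)} + 879965} = \frac{1}{- 29 \left(-785 - 29\right) + 879965} = \frac{1}{\left(-29\right) \left(-814\right) + 879965} = \frac{1}{23606 + 879965} = \frac{1}{903571}$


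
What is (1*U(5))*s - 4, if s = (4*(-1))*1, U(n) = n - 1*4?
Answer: -8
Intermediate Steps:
U(n) = -4 + n (U(n) = n - 4 = -4 + n)
s = -4 (s = -4*1 = -4)
(1*U(5))*s - 4 = (1*(-4 + 5))*(-4) - 4 = (1*1)*(-4) - 4 = 1*(-4) - 4 = -4 - 4 = -8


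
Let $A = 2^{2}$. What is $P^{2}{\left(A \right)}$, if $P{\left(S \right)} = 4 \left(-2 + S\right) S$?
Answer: $1024$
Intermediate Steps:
$A = 4$
$P{\left(S \right)} = S \left(-8 + 4 S\right)$ ($P{\left(S \right)} = \left(-8 + 4 S\right) S = S \left(-8 + 4 S\right)$)
$P^{2}{\left(A \right)} = \left(4 \cdot 4 \left(-2 + 4\right)\right)^{2} = \left(4 \cdot 4 \cdot 2\right)^{2} = 32^{2} = 1024$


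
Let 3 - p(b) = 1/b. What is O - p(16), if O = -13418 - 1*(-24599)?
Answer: 178849/16 ≈ 11178.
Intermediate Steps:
O = 11181 (O = -13418 + 24599 = 11181)
p(b) = 3 - 1/b
O - p(16) = 11181 - (3 - 1/16) = 11181 - 1*47/16 = 11181 - 47/16 = 178849/16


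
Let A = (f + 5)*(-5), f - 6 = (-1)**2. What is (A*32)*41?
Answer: -78720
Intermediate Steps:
f = 7 (f = 6 + (-1)**2 = 6 + 1 = 7)
A = -60 (A = (7 + 5)*(-5) = 12*(-5) = -60)
(A*32)*41 = -60*32*41 = -1920*41 = -78720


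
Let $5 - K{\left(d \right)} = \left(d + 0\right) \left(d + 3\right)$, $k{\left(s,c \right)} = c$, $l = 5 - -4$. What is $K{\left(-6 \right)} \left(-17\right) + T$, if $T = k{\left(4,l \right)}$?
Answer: $230$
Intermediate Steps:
$l = 9$ ($l = 5 + 4 = 9$)
$T = 9$
$K{\left(d \right)} = 5 - d \left(3 + d\right)$ ($K{\left(d \right)} = 5 - \left(d + 0\right) \left(d + 3\right) = 5 - d \left(3 + d\right)$)
$K{\left(-6 \right)} \left(-17\right) + T = \left(5 - \left(-6\right)^{2} - -18\right) \left(-17\right) + 9 = \left(5 - 36 + 18\right) \left(-17\right) + 9 = \left(-13\right) \left(-17\right) + 9 = 221 + 9 = 230$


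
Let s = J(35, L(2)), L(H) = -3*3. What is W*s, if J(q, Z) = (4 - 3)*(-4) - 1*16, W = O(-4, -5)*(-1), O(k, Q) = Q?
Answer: -100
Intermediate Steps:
L(H) = -9
W = 5 (W = -5*(-1) = 5)
J(q, Z) = -20 (J(q, Z) = 1*(-4) - 16 = -4 - 16 = -20)
s = -20
W*s = 5*(-20) = -100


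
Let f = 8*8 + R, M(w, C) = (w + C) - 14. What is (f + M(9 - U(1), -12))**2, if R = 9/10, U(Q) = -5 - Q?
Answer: 290521/100 ≈ 2905.2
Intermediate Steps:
R = 9/10 (R = 9*(1/10) = 9/10 ≈ 0.90000)
M(w, C) = -14 + C + w (M(w, C) = (C + w) - 14 = -14 + C + w)
f = 649/10 (f = 8*8 + 9/10 = 64 + 9/10 = 649/10 ≈ 64.900)
(f + M(9 - U(1), -12))**2 = (649/10 + (-14 - 12 + (9 - (-5 - 1*1))))**2 = (649/10 + (-14 - 12 + (9 - (-5 - 1))))**2 = (649/10 + (-14 - 12 + (9 - 1*(-6))))**2 = (649/10 + (-14 - 12 + (9 + 6)))**2 = (649/10 + (-14 - 12 + 15))**2 = (649/10 - 11)**2 = (539/10)**2 = 290521/100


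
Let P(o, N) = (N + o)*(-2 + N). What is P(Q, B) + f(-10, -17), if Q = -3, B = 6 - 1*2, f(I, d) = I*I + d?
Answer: 85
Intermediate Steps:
f(I, d) = d + I² (f(I, d) = I² + d = d + I²)
B = 4 (B = 6 - 2 = 4)
P(o, N) = (-2 + N)*(N + o)
P(Q, B) + f(-10, -17) = (4² - 2*4 - 2*(-3) + 4*(-3)) + (-17 + (-10)²) = (16 - 8 + 6 - 12) + (-17 + 100) = 2 + 83 = 85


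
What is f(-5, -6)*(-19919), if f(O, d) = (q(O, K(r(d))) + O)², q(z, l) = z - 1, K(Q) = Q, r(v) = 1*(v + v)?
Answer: -2410199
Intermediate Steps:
r(v) = 2*v (r(v) = 1*(2*v) = 2*v)
q(z, l) = -1 + z
f(O, d) = (-1 + 2*O)² (f(O, d) = ((-1 + O) + O)² = (-1 + 2*O)²)
f(-5, -6)*(-19919) = (-1 + 2*(-5))²*(-19919) = (-1 - 10)²*(-19919) = (-11)²*(-19919) = 121*(-19919) = -2410199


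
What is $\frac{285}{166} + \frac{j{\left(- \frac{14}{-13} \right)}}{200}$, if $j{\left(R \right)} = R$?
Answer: $\frac{185831}{107900} \approx 1.7223$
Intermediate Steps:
$\frac{285}{166} + \frac{j{\left(- \frac{14}{-13} \right)}}{200} = \frac{285}{166} + \frac{\left(-14\right) \frac{1}{-13}}{200} = 285 \cdot \frac{1}{166} + \left(-14\right) \left(- \frac{1}{13}\right) \frac{1}{200} = \frac{285}{166} + \frac{14}{13} \cdot \frac{1}{200} = \frac{285}{166} + \frac{7}{1300} = \frac{185831}{107900}$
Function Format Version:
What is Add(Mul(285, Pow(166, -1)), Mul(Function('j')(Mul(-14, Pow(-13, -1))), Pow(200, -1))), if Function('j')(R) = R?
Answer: Rational(185831, 107900) ≈ 1.7223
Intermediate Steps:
Add(Mul(285, Pow(166, -1)), Mul(Function('j')(Mul(-14, Pow(-13, -1))), Pow(200, -1))) = Add(Mul(285, Pow(166, -1)), Mul(Mul(-14, Pow(-13, -1)), Pow(200, -1))) = Add(Mul(285, Rational(1, 166)), Mul(Mul(-14, Rational(-1, 13)), Rational(1, 200))) = Add(Rational(285, 166), Mul(Rational(14, 13), Rational(1, 200))) = Add(Rational(285, 166), Rational(7, 1300)) = Rational(185831, 107900)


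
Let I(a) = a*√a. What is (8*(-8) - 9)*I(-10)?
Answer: 730*I*√10 ≈ 2308.5*I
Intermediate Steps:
I(a) = a^(3/2)
(8*(-8) - 9)*I(-10) = (8*(-8) - 9)*(-10)^(3/2) = (-64 - 9)*(-10*I*√10) = -(-730)*I*√10 = 730*I*√10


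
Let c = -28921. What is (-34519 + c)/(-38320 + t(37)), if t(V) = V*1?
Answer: 63440/38283 ≈ 1.6571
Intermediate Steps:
t(V) = V
(-34519 + c)/(-38320 + t(37)) = (-34519 - 28921)/(-38320 + 37) = -63440/(-38283) = -63440*(-1/38283) = 63440/38283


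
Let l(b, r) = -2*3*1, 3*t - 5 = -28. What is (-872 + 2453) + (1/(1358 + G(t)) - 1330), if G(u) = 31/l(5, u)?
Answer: 2037373/8117 ≈ 251.00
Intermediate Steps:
t = -23/3 (t = 5/3 + (⅓)*(-28) = 5/3 - 28/3 = -23/3 ≈ -7.6667)
l(b, r) = -6 (l(b, r) = -6*1 = -6)
G(u) = -31/6 (G(u) = 31/(-6) = 31*(-⅙) = -31/6)
(-872 + 2453) + (1/(1358 + G(t)) - 1330) = (-872 + 2453) + (1/(1358 - 31/6) - 1330) = 1581 + (1/(8117/6) - 1330) = 1581 + (6/8117 - 1330) = 1581 - 10795604/8117 = 2037373/8117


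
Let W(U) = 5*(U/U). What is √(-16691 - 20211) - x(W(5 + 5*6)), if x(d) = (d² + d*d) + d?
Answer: -55 + I*√36902 ≈ -55.0 + 192.1*I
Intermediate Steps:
W(U) = 5 (W(U) = 5*1 = 5)
x(d) = d + 2*d² (x(d) = (d² + d²) + d = 2*d² + d = d + 2*d²)
√(-16691 - 20211) - x(W(5 + 5*6)) = √(-16691 - 20211) - 5*(1 + 2*5) = √(-36902) - 5*(1 + 10) = I*√36902 - 5*11 = I*√36902 - 1*55 = I*√36902 - 55 = -55 + I*√36902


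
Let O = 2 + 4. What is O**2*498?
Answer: 17928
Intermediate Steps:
O = 6
O**2*498 = 6**2*498 = 36*498 = 17928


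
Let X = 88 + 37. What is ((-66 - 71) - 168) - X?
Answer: -430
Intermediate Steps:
X = 125
((-66 - 71) - 168) - X = ((-66 - 71) - 168) - 1*125 = (-137 - 168) - 125 = -305 - 125 = -430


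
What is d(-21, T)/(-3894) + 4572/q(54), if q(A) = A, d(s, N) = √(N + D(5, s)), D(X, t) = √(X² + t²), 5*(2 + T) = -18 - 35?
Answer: 254/3 - √(-315 + 25*√466)/19470 ≈ 84.666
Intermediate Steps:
T = -63/5 (T = -2 + (-18 - 35)/5 = -2 + (⅕)*(-53) = -2 - 53/5 = -63/5 ≈ -12.600)
d(s, N) = √(N + √(25 + s²)) (d(s, N) = √(N + √(5² + s²)) = √(N + √(25 + s²)))
d(-21, T)/(-3894) + 4572/q(54) = √(-63/5 + √(25 + (-21)²))/(-3894) + 4572/54 = √(-63/5 + √(25 + 441))*(-1/3894) + 4572*(1/54) = √(-63/5 + √466)*(-1/3894) + 254/3 = -√(-63/5 + √466)/3894 + 254/3 = 254/3 - √(-63/5 + √466)/3894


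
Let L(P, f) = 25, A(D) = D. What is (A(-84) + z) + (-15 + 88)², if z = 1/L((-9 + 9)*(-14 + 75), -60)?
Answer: 131126/25 ≈ 5245.0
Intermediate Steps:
z = 1/25 ≈ 0.040000
(A(-84) + z) + (-15 + 88)² = (-84 + 1/25) + (-15 + 88)² = -2099/25 + 73² = -2099/25 + 5329 = 131126/25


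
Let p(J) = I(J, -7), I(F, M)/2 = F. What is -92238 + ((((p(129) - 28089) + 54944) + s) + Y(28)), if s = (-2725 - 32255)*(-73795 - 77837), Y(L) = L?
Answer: 5304022263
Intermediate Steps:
I(F, M) = 2*F
p(J) = 2*J
s = 5304087360 (s = -34980*(-151632) = 5304087360)
-92238 + ((((p(129) - 28089) + 54944) + s) + Y(28)) = -92238 + ((((2*129 - 28089) + 54944) + 5304087360) + 28) = -92238 + ((((258 - 28089) + 54944) + 5304087360) + 28) = -92238 + (((-27831 + 54944) + 5304087360) + 28) = -92238 + ((27113 + 5304087360) + 28) = -92238 + (5304114473 + 28) = -92238 + 5304114501 = 5304022263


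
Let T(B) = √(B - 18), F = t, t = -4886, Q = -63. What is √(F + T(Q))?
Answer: √(-4886 + 9*I) ≈ 0.0644 + 69.9*I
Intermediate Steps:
F = -4886
T(B) = √(-18 + B)
√(F + T(Q)) = √(-4886 + √(-18 - 63)) = √(-4886 + √(-81)) = √(-4886 + 9*I)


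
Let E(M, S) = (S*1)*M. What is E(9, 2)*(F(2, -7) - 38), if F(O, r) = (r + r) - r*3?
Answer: -558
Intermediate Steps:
F(O, r) = -r (F(O, r) = 2*r - 3*r = -r)
E(M, S) = M*S (E(M, S) = S*M = M*S)
E(9, 2)*(F(2, -7) - 38) = (9*2)*(-1*(-7) - 38) = 18*(7 - 38) = 18*(-31) = -558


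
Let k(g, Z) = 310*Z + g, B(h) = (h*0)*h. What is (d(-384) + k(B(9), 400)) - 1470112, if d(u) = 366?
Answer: -1345746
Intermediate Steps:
B(h) = 0 (B(h) = 0*h = 0)
k(g, Z) = g + 310*Z
(d(-384) + k(B(9), 400)) - 1470112 = (366 + (0 + 310*400)) - 1470112 = (366 + (0 + 124000)) - 1470112 = (366 + 124000) - 1470112 = 124366 - 1470112 = -1345746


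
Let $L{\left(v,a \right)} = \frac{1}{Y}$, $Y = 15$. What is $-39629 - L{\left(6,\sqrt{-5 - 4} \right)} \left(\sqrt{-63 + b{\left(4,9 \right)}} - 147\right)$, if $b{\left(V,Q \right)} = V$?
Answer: $- \frac{198096}{5} - \frac{i \sqrt{59}}{15} \approx -39619.0 - 0.51208 i$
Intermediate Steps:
$L{\left(v,a \right)} = \frac{1}{15}$
$-39629 - L{\left(6,\sqrt{-5 - 4} \right)} \left(\sqrt{-63 + b{\left(4,9 \right)}} - 147\right) = -39629 - \frac{\sqrt{-63 + 4} - 147}{15} = -39629 - \frac{\sqrt{-59} - 147}{15} = -39629 - \frac{i \sqrt{59} - 147}{15} = -39629 - \frac{-147 + i \sqrt{59}}{15} = -39629 - \left(- \frac{49}{5} + \frac{i \sqrt{59}}{15}\right) = -39629 + \left(\frac{49}{5} - \frac{i \sqrt{59}}{15}\right) = - \frac{198096}{5} - \frac{i \sqrt{59}}{15}$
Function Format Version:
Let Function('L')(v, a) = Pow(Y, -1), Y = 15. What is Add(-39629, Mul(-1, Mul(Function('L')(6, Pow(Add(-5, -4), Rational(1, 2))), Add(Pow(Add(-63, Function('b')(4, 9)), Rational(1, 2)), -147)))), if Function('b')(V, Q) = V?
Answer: Add(Rational(-198096, 5), Mul(Rational(-1, 15), I, Pow(59, Rational(1, 2)))) ≈ Add(-39619., Mul(-0.51208, I))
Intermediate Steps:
Function('L')(v, a) = Rational(1, 15) (Function('L')(v, a) = Pow(15, -1) = Rational(1, 15))
Add(-39629, Mul(-1, Mul(Function('L')(6, Pow(Add(-5, -4), Rational(1, 2))), Add(Pow(Add(-63, Function('b')(4, 9)), Rational(1, 2)), -147)))) = Add(-39629, Mul(-1, Mul(Rational(1, 15), Add(Pow(Add(-63, 4), Rational(1, 2)), -147)))) = Add(-39629, Mul(-1, Mul(Rational(1, 15), Add(Pow(-59, Rational(1, 2)), -147)))) = Add(-39629, Mul(-1, Mul(Rational(1, 15), Add(Mul(I, Pow(59, Rational(1, 2))), -147)))) = Add(-39629, Mul(-1, Mul(Rational(1, 15), Add(-147, Mul(I, Pow(59, Rational(1, 2))))))) = Add(-39629, Mul(-1, Add(Rational(-49, 5), Mul(Rational(1, 15), I, Pow(59, Rational(1, 2)))))) = Add(-39629, Add(Rational(49, 5), Mul(Rational(-1, 15), I, Pow(59, Rational(1, 2))))) = Add(Rational(-198096, 5), Mul(Rational(-1, 15), I, Pow(59, Rational(1, 2))))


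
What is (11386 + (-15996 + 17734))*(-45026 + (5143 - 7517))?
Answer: -622077600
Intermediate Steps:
(11386 + (-15996 + 17734))*(-45026 + (5143 - 7517)) = (11386 + 1738)*(-45026 - 2374) = 13124*(-47400) = -622077600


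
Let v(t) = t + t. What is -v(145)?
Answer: -290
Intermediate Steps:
v(t) = 2*t
-v(145) = -2*145 = -1*290 = -290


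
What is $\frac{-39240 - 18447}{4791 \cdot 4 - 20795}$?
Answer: $\frac{8241}{233} \approx 35.369$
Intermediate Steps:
$\frac{-39240 - 18447}{4791 \cdot 4 - 20795} = - \frac{57687}{19164 - 20795} = - \frac{57687}{-1631} = \left(-57687\right) \left(- \frac{1}{1631}\right) = \frac{8241}{233}$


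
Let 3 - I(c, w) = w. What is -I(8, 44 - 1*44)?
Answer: -3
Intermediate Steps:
I(c, w) = 3 - w
-I(8, 44 - 1*44) = -(3 - (44 - 1*44)) = -(3 - (44 - 44)) = -(3 - 1*0) = -(3 + 0) = -1*3 = -3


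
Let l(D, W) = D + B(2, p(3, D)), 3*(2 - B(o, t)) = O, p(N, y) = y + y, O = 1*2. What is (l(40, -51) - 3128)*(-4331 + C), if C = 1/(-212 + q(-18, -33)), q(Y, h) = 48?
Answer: 1644309775/123 ≈ 1.3368e+7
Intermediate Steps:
O = 2
p(N, y) = 2*y
B(o, t) = 4/3 (B(o, t) = 2 - ⅓*2 = 2 - ⅔ = 4/3)
C = -1/164 (C = 1/(-212 + 48) = 1/(-164) = -1/164 ≈ -0.0060976)
l(D, W) = 4/3 + D (l(D, W) = D + 4/3 = 4/3 + D)
(l(40, -51) - 3128)*(-4331 + C) = ((4/3 + 40) - 3128)*(-4331 - 1/164) = (124/3 - 3128)*(-710285/164) = -9260/3*(-710285/164) = 1644309775/123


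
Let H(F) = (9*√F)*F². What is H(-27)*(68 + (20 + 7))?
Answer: 1869885*I*√3 ≈ 3.2387e+6*I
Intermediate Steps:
H(F) = 9*F^(5/2)
H(-27)*(68 + (20 + 7)) = (9*(-27)^(5/2))*(68 + (20 + 7)) = (9*(2187*I*√3))*(68 + 27) = (19683*I*√3)*95 = 1869885*I*√3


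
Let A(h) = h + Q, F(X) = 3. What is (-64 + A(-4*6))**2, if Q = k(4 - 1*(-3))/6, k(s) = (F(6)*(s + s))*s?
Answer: 1521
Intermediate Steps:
k(s) = 6*s**2 (k(s) = (3*(s + s))*s = (3*(2*s))*s = (6*s)*s = 6*s**2)
Q = 49 (Q = (6*(4 - 1*(-3))**2)/6 = (6*(4 + 3)**2)*(1/6) = (6*7**2)*(1/6) = (6*49)*(1/6) = 294*(1/6) = 49)
A(h) = 49 + h (A(h) = h + 49 = 49 + h)
(-64 + A(-4*6))**2 = (-64 + (49 - 4*6))**2 = (-64 + (49 - 24))**2 = (-64 + 25)**2 = (-39)**2 = 1521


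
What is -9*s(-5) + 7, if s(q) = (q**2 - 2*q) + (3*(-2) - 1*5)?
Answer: -209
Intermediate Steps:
s(q) = -11 + q**2 - 2*q (s(q) = (q**2 - 2*q) + (-6 - 5) = (q**2 - 2*q) - 11 = -11 + q**2 - 2*q)
-9*s(-5) + 7 = -9*(-11 + (-5)**2 - 2*(-5)) + 7 = -9*(-11 + 25 + 10) + 7 = -9*24 + 7 = -216 + 7 = -209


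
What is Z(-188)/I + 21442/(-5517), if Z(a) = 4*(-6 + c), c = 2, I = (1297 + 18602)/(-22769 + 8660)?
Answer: 10108090/1355343 ≈ 7.4580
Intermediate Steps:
I = -6633/4703 (I = 19899/(-14109) = 19899*(-1/14109) = -6633/4703 ≈ -1.4104)
Z(a) = -16 (Z(a) = 4*(-6 + 2) = 4*(-4) = -16)
Z(-188)/I + 21442/(-5517) = -16/(-6633/4703) + 21442/(-5517) = -16*(-4703/6633) + 21442*(-1/5517) = 75248/6633 - 21442/5517 = 10108090/1355343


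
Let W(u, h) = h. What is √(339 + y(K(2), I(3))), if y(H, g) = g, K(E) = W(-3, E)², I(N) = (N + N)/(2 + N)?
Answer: 9*√105/5 ≈ 18.445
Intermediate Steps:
I(N) = 2*N/(2 + N) (I(N) = (2*N)/(2 + N) = 2*N/(2 + N))
K(E) = E²
√(339 + y(K(2), I(3))) = √(339 + 2*3/(2 + 3)) = √(339 + 2*3/5) = √(339 + 2*3*(⅕)) = √(339 + 6/5) = √(1701/5) = 9*√105/5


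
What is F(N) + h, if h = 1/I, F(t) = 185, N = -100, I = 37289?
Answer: 6898466/37289 ≈ 185.00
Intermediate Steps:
h = 1/37289 ≈ 2.6818e-5
F(N) + h = 185 + 1/37289 = 6898466/37289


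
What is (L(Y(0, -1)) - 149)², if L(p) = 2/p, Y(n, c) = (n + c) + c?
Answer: 22500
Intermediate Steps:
Y(n, c) = n + 2*c (Y(n, c) = (c + n) + c = n + 2*c)
(L(Y(0, -1)) - 149)² = (2/(0 + 2*(-1)) - 149)² = (2/(0 - 2) - 149)² = (2/(-2) - 149)² = (2*(-½) - 149)² = (-1 - 149)² = (-150)² = 22500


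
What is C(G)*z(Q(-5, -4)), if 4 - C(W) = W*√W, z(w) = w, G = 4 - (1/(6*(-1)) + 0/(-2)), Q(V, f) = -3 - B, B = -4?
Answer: 4 - 125*√6/36 ≈ -4.5052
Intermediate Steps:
Q(V, f) = 1 (Q(V, f) = -3 - 1*(-4) = -3 + 4 = 1)
G = 25/6 (G = 4 - ((⅙)*(-1) + 0*(-½)) = 4 - (-⅙ + 0) = 4 - 1*(-⅙) = 4 + ⅙ = 25/6 ≈ 4.1667)
C(W) = 4 - W^(3/2) (C(W) = 4 - W*√W = 4 - W^(3/2))
C(G)*z(Q(-5, -4)) = (4 - (25/6)^(3/2))*1 = (4 - 125*√6/36)*1 = 4 - 125*√6/36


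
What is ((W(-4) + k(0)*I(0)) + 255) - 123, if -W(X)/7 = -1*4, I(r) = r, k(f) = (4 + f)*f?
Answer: 160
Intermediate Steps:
k(f) = f*(4 + f)
W(X) = 28 (W(X) = -(-7)*4 = -7*(-4) = 28)
((W(-4) + k(0)*I(0)) + 255) - 123 = ((28 + (0*(4 + 0))*0) + 255) - 123 = ((28 + (0*4)*0) + 255) - 123 = ((28 + 0*0) + 255) - 123 = ((28 + 0) + 255) - 123 = (28 + 255) - 123 = 283 - 123 = 160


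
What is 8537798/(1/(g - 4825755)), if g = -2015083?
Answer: -58405692994724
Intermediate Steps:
8537798/(1/(g - 4825755)) = 8537798/(1/(-2015083 - 4825755)) = 8537798/(1/(-6840838)) = 8537798/(-1/6840838) = 8537798*(-6840838) = -58405692994724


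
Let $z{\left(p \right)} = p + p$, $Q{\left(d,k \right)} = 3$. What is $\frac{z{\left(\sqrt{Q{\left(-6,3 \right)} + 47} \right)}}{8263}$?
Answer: $\frac{10 \sqrt{2}}{8263} \approx 0.0017115$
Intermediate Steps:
$z{\left(p \right)} = 2 p$
$\frac{z{\left(\sqrt{Q{\left(-6,3 \right)} + 47} \right)}}{8263} = \frac{2 \sqrt{3 + 47}}{8263} = 2 \sqrt{50} \cdot \frac{1}{8263} = 2 \cdot 5 \sqrt{2} \cdot \frac{1}{8263} = 10 \sqrt{2} \cdot \frac{1}{8263} = \frac{10 \sqrt{2}}{8263}$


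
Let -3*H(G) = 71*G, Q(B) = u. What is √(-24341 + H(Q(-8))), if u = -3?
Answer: I*√24270 ≈ 155.79*I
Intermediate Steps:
Q(B) = -3
H(G) = -71*G/3
√(-24341 + H(Q(-8))) = √(-24341 - 71/3*(-3)) = √(-24341 + 71) = √(-24270) = I*√24270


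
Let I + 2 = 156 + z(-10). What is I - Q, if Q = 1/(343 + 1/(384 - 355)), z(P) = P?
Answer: 1432483/9948 ≈ 144.00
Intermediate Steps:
Q = 29/9948 (Q = 1/(343 + 1/29) = 1/(9948/29) = 29/9948 ≈ 0.0029152)
I = 144 (I = -2 + (156 - 10) = -2 + 146 = 144)
I - Q = 144 - 1*29/9948 = 144 - 29/9948 = 1432483/9948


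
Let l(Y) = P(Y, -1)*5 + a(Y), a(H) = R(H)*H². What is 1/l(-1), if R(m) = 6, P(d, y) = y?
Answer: 1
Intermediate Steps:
a(H) = 6*H²
l(Y) = -5 + 6*Y² (l(Y) = -1*5 + 6*Y² = -5 + 6*Y²)
1/l(-1) = 1/(-5 + 6*(-1)²) = 1/(-5 + 6*1) = 1/(-5 + 6) = 1/1 = 1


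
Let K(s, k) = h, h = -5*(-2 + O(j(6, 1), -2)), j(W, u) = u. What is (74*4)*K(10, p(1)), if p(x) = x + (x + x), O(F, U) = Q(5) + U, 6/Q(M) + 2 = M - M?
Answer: 10360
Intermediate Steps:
Q(M) = -3 (Q(M) = 6/(-2 + (M - M)) = 6/(-2 + 0) = 6/(-2) = 6*(-½) = -3)
O(F, U) = -3 + U
h = 35 (h = -5*(-2 + (-3 - 2)) = -5*(-2 - 5) = -5*(-7) = 35)
p(x) = 3*x (p(x) = x + 2*x = 3*x)
K(s, k) = 35
(74*4)*K(10, p(1)) = (74*4)*35 = 296*35 = 10360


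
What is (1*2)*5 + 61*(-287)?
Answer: -17497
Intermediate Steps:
(1*2)*5 + 61*(-287) = 2*5 - 17507 = 10 - 17507 = -17497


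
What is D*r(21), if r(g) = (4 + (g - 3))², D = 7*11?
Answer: 37268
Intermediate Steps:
D = 77
r(g) = (1 + g)² (r(g) = (4 + (-3 + g))² = (1 + g)²)
D*r(21) = 77*(1 + 21)² = 77*22² = 77*484 = 37268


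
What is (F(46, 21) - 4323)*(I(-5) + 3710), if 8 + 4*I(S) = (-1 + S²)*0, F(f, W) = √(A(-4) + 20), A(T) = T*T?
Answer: -16007436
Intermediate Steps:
A(T) = T²
F(f, W) = 6 (F(f, W) = √((-4)² + 20) = √(16 + 20) = √36 = 6)
I(S) = -2 (I(S) = -2 + ((-1 + S²)*0)/4 = -2 + (¼)*0 = -2 + 0 = -2)
(F(46, 21) - 4323)*(I(-5) + 3710) = (6 - 4323)*(-2 + 3710) = -4317*3708 = -16007436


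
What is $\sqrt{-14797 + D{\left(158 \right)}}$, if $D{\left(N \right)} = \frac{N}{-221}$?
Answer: $\frac{i \sqrt{722735195}}{221} \approx 121.65 i$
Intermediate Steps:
$D{\left(N \right)} = - \frac{N}{221}$ ($D{\left(N \right)} = N \left(- \frac{1}{221}\right) = - \frac{N}{221}$)
$\sqrt{-14797 + D{\left(158 \right)}} = \sqrt{-14797 - \frac{158}{221}} = \sqrt{- \frac{3270295}{221}} = \frac{i \sqrt{722735195}}{221}$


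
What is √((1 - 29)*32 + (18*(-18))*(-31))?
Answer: 2*√2287 ≈ 95.645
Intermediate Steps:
√((1 - 29)*32 + (18*(-18))*(-31)) = √(-28*32 - 324*(-31)) = √(-896 + 10044) = √9148 = 2*√2287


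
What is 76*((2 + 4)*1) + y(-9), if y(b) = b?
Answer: 447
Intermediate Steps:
76*((2 + 4)*1) + y(-9) = 76*((2 + 4)*1) - 9 = 76*(6*1) - 9 = 76*6 - 9 = 456 - 9 = 447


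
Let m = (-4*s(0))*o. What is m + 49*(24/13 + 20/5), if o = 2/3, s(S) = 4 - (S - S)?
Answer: 10756/39 ≈ 275.79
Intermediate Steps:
s(S) = 4 (s(S) = 4 - 1*0 = 4 + 0 = 4)
o = ⅔ (o = 2*(⅓) = ⅔ ≈ 0.66667)
m = -32/3 (m = -4*4*(⅔) = -16*⅔ = -32/3 ≈ -10.667)
m + 49*(24/13 + 20/5) = -32/3 + 49*(24/13 + 20/5) = -32/3 + 49*(24*(1/13) + 20*(⅕)) = -32/3 + 49*(24/13 + 4) = -32/3 + 49*(76/13) = -32/3 + 3724/13 = 10756/39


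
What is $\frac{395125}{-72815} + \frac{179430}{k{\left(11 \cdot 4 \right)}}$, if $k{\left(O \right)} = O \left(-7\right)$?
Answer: $- \frac{1318689395}{2242702} \approx -587.99$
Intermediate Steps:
$k{\left(O \right)} = - 7 O$
$\frac{395125}{-72815} + \frac{179430}{k{\left(11 \cdot 4 \right)}} = \frac{395125}{-72815} + \frac{179430}{\left(-7\right) 11 \cdot 4} = 395125 \left(- \frac{1}{72815}\right) + \frac{179430}{\left(-7\right) 44} = - \frac{79025}{14563} + \frac{179430}{-308} = - \frac{79025}{14563} + 179430 \left(- \frac{1}{308}\right) = - \frac{79025}{14563} - \frac{89715}{154} = - \frac{1318689395}{2242702}$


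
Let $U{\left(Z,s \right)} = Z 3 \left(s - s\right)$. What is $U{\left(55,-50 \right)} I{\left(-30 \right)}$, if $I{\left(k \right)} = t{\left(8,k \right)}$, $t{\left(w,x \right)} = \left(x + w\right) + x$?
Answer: $0$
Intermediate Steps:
$t{\left(w,x \right)} = w + 2 x$ ($t{\left(w,x \right)} = \left(w + x\right) + x = w + 2 x$)
$U{\left(Z,s \right)} = 0$ ($U{\left(Z,s \right)} = 3 Z 0 = 0$)
$I{\left(k \right)} = 8 + 2 k$
$U{\left(55,-50 \right)} I{\left(-30 \right)} = 0 \left(8 + 2 \left(-30\right)\right) = 0 \left(8 - 60\right) = 0 \left(-52\right) = 0$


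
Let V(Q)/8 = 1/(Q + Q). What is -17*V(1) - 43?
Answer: -111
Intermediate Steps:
V(Q) = 4/Q (V(Q) = 8/(Q + Q) = 8/((2*Q)) = 8*(1/(2*Q)) = 4/Q)
-17*V(1) - 43 = -68/1 - 43 = -68 - 43 = -111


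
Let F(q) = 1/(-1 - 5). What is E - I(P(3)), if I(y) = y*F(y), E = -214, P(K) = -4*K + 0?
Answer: -216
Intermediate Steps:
F(q) = -1/6 (F(q) = 1/(-6) = -1/6)
P(K) = -4*K
I(y) = -y/6 (I(y) = y*(-1/6) = -y/6)
E - I(P(3)) = -214 - (-1)*(-4*3)/6 = -214 - (-1)*(-12)/6 = -214 - 1*2 = -214 - 2 = -216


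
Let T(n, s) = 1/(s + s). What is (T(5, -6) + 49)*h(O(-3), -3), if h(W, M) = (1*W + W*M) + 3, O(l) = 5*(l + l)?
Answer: 12327/4 ≈ 3081.8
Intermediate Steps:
O(l) = 10*l (O(l) = 5*(2*l) = 10*l)
h(W, M) = 3 + W + M*W (h(W, M) = (W + M*W) + 3 = 3 + W + M*W)
T(n, s) = 1/(2*s)
(T(5, -6) + 49)*h(O(-3), -3) = ((½)/(-6) + 49)*(3 + 10*(-3) - 30*(-3)) = ((½)*(-⅙) + 49)*(3 - 30 - 3*(-30)) = (-1/12 + 49)*(3 - 30 + 90) = (587/12)*63 = 12327/4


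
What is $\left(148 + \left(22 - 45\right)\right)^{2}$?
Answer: $15625$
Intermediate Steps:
$\left(148 + \left(22 - 45\right)\right)^{2} = \left(148 - 23\right)^{2} = 125^{2} = 15625$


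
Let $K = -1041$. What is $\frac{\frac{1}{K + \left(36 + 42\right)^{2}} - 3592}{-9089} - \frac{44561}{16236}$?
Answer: $- \frac{1292227639}{550029924} \approx -2.3494$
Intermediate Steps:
$\frac{\frac{1}{K + \left(36 + 42\right)^{2}} - 3592}{-9089} - \frac{44561}{16236} = \frac{\frac{1}{-1041 + \left(36 + 42\right)^{2}} - 3592}{-9089} - \frac{44561}{16236} = \left(\frac{1}{-1041 + 78^{2}} - 3592\right) \left(- \frac{1}{9089}\right) - \frac{4051}{1476} = \left(\frac{1}{-1041 + 6084} - 3592\right) \left(- \frac{1}{9089}\right) - \frac{4051}{1476} = \left(\frac{1}{5043} - 3592\right) \left(- \frac{1}{9089}\right) - \frac{4051}{1476} = \left(- \frac{18114455}{5043}\right) \left(- \frac{1}{9089}\right) - \frac{4051}{1476} = \frac{18114455}{45835827} - \frac{4051}{1476} = - \frac{1292227639}{550029924}$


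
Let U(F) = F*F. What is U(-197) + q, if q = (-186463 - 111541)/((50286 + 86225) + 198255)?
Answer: 6495817845/167383 ≈ 38808.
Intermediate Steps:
q = -149002/167383 (q = -298004/(136511 + 198255) = -298004/334766 = -298004*1/334766 = -149002/167383 ≈ -0.89019)
U(F) = F²
U(-197) + q = (-197)² - 149002/167383 = 38809 - 149002/167383 = 6495817845/167383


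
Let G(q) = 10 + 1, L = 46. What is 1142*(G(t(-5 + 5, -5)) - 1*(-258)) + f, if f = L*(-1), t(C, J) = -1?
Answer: 307152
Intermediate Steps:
G(q) = 11
f = -46 (f = 46*(-1) = -46)
1142*(G(t(-5 + 5, -5)) - 1*(-258)) + f = 1142*(11 - 1*(-258)) - 46 = 1142*(11 + 258) - 46 = 1142*269 - 46 = 307198 - 46 = 307152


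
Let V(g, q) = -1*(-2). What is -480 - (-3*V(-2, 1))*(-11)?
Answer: -546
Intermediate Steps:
V(g, q) = 2
-480 - (-3*V(-2, 1))*(-11) = -480 - (-3*2)*(-11) = -480 - (-6)*(-11) = -480 - 1*66 = -480 - 66 = -546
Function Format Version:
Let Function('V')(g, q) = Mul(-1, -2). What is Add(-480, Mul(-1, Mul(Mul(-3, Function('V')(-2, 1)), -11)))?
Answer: -546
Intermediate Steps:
Function('V')(g, q) = 2
Add(-480, Mul(-1, Mul(Mul(-3, Function('V')(-2, 1)), -11))) = Add(-480, Mul(-1, Mul(Mul(-3, 2), -11))) = Add(-480, Mul(-1, Mul(-6, -11))) = Add(-480, Mul(-1, 66)) = Add(-480, -66) = -546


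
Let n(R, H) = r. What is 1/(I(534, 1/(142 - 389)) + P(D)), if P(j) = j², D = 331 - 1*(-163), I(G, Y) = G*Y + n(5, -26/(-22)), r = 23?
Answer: 247/60282039 ≈ 4.0974e-6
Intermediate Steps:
n(R, H) = 23
I(G, Y) = 23 + G*Y (I(G, Y) = G*Y + 23 = 23 + G*Y)
D = 494 (D = 331 + 163 = 494)
1/(I(534, 1/(142 - 389)) + P(D)) = 1/((23 + 534/(142 - 389)) + 494²) = 1/((23 + 534/(-247)) + 244036) = 1/((23 + 534*(-1/247)) + 244036) = 1/((23 - 534/247) + 244036) = 1/(5147/247 + 244036) = 1/(60282039/247) = 247/60282039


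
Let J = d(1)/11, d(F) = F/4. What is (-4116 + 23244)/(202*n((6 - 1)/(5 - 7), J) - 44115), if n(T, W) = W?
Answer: -420816/970429 ≈ -0.43364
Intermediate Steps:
d(F) = F/4 (d(F) = F*(1/4) = F/4)
J = 1/44 (J = ((1/4)*1)/11 = (1/4)*(1/11) = 1/44 ≈ 0.022727)
(-4116 + 23244)/(202*n((6 - 1)/(5 - 7), J) - 44115) = (-4116 + 23244)/(202*(1/44) - 44115) = 19128/(101/22 - 44115) = 19128/(-970429/22) = 19128*(-22/970429) = -420816/970429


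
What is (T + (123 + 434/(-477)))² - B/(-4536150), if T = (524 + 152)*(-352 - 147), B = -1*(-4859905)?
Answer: 7823713847190089252593/68807044890 ≈ 1.1371e+11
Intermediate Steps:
B = 4859905
T = -337324 (T = 676*(-499) = -337324)
(T + (123 + 434/(-477)))² - B/(-4536150) = (-337324 + (123 + 434/(-477)))² - 4859905/(-4536150) = (-337324 + (123 + 434*(-1/477)))² - 4859905*(-1)/4536150 = (-337324 + (123 - 434/477))² - 1*(-971981/907230) = (-337324 + 58237/477)² + 971981/907230 = (-160845311/477)² + 971981/907230 = 25871214070686721/227529 + 971981/907230 = 7823713847190089252593/68807044890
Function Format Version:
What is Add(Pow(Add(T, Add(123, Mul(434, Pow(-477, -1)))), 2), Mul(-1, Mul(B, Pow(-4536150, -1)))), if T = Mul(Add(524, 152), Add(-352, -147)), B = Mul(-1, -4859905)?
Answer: Rational(7823713847190089252593, 68807044890) ≈ 1.1371e+11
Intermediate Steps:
B = 4859905
T = -337324 (T = Mul(676, -499) = -337324)
Add(Pow(Add(T, Add(123, Mul(434, Pow(-477, -1)))), 2), Mul(-1, Mul(B, Pow(-4536150, -1)))) = Add(Pow(Add(-337324, Add(123, Mul(434, Pow(-477, -1)))), 2), Mul(-1, Mul(4859905, Pow(-4536150, -1)))) = Add(Pow(Add(-337324, Add(123, Mul(434, Rational(-1, 477)))), 2), Mul(-1, Mul(4859905, Rational(-1, 4536150)))) = Add(Pow(Add(-337324, Add(123, Rational(-434, 477))), 2), Mul(-1, Rational(-971981, 907230))) = Add(Pow(Add(-337324, Rational(58237, 477)), 2), Rational(971981, 907230)) = Add(Pow(Rational(-160845311, 477), 2), Rational(971981, 907230)) = Add(Rational(25871214070686721, 227529), Rational(971981, 907230)) = Rational(7823713847190089252593, 68807044890)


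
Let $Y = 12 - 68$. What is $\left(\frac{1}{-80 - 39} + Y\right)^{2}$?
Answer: $\frac{44422225}{14161} \approx 3136.9$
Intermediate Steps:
$Y = -56$
$\left(\frac{1}{-80 - 39} + Y\right)^{2} = \left(\frac{1}{-80 - 39} - 56\right)^{2} = \left(\frac{1}{-119} - 56\right)^{2} = \left(- \frac{1}{119} - 56\right)^{2} = \left(- \frac{6665}{119}\right)^{2} = \frac{44422225}{14161}$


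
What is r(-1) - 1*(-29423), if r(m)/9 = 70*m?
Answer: 28793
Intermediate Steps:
r(m) = 630*m (r(m) = 9*(70*m) = 630*m)
r(-1) - 1*(-29423) = 630*(-1) - 1*(-29423) = -630 + 29423 = 28793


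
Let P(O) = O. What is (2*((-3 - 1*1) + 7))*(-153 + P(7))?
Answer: -876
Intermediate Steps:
(2*((-3 - 1*1) + 7))*(-153 + P(7)) = (2*((-3 - 1*1) + 7))*(-153 + 7) = (2*((-3 - 1) + 7))*(-146) = (2*(-4 + 7))*(-146) = (2*3)*(-146) = 6*(-146) = -876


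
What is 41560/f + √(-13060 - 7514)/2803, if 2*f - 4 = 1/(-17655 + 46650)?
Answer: 2410064400/115981 + 9*I*√254/2803 ≈ 20780.0 + 0.051172*I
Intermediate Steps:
f = 115981/57990 (f = 2 + 1/(2*(-17655 + 46650)) = 2 + (½)/28995 = 2 + (½)*(1/28995) = 2 + 1/57990 = 115981/57990 ≈ 2.0000)
41560/f + √(-13060 - 7514)/2803 = 41560/(115981/57990) + √(-13060 - 7514)/2803 = 41560*(57990/115981) + √(-20574)*(1/2803) = 2410064400/115981 + (9*I*√254)*(1/2803) = 2410064400/115981 + 9*I*√254/2803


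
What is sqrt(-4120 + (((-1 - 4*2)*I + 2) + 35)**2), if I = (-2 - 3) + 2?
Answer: 2*I*sqrt(6) ≈ 4.899*I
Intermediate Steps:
I = -3 (I = -5 + 2 = -3)
sqrt(-4120 + (((-1 - 4*2)*I + 2) + 35)**2) = sqrt(-4120 + (((-1 - 4*2)*(-3) + 2) + 35)**2) = sqrt(-4120 + (((-1 - 8)*(-3) + 2) + 35)**2) = sqrt(-4120 + ((-9*(-3) + 2) + 35)**2) = sqrt(-4120 + ((27 + 2) + 35)**2) = sqrt(-4120 + (29 + 35)**2) = sqrt(-4120 + 64**2) = sqrt(-4120 + 4096) = sqrt(-24) = 2*I*sqrt(6)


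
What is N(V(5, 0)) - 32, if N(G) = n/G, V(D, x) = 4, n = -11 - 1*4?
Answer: -143/4 ≈ -35.750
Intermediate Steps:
n = -15 (n = -11 - 4 = -15)
N(G) = -15/G
N(V(5, 0)) - 32 = -15/4 - 32 = -143/4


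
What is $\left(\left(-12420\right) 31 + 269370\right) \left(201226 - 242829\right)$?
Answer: $4811386950$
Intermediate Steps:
$\left(\left(-12420\right) 31 + 269370\right) \left(201226 - 242829\right) = \left(-385020 + 269370\right) \left(-41603\right) = \left(-115650\right) \left(-41603\right) = 4811386950$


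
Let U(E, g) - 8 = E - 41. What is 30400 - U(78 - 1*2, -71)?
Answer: 30357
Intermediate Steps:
U(E, g) = -33 + E (U(E, g) = 8 + (E - 41) = 8 + (-41 + E) = -33 + E)
30400 - U(78 - 1*2, -71) = 30400 - (-33 + (78 - 1*2)) = 30400 - (-33 + (78 - 2)) = 30400 - (-33 + 76) = 30400 - 1*43 = 30400 - 43 = 30357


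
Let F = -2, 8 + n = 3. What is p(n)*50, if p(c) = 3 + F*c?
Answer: 650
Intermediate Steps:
n = -5 (n = -8 + 3 = -5)
p(c) = 3 - 2*c
p(n)*50 = (3 - 2*(-5))*50 = (3 + 10)*50 = 13*50 = 650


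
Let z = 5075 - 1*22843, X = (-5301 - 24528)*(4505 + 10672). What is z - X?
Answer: 452696965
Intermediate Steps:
X = -452714733 (X = -29829*15177 = -452714733)
z = -17768 (z = 5075 - 22843 = -17768)
z - X = -17768 - 1*(-452714733) = -17768 + 452714733 = 452696965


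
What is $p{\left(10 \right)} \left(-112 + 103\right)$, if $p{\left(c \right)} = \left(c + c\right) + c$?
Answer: $-270$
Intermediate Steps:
$p{\left(c \right)} = 3 c$ ($p{\left(c \right)} = 2 c + c = 3 c$)
$p{\left(10 \right)} \left(-112 + 103\right) = 3 \cdot 10 \left(-112 + 103\right) = 30 \left(-9\right) = -270$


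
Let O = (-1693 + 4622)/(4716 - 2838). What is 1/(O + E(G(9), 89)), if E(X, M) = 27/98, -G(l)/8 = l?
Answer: 46011/84437 ≈ 0.54492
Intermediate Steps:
G(l) = -8*l
E(X, M) = 27/98 (E(X, M) = 27*(1/98) = 27/98)
O = 2929/1878 ≈ 1.5596
1/(O + E(G(9), 89)) = 1/(2929/1878 + 27/98) = 1/(84437/46011) = 46011/84437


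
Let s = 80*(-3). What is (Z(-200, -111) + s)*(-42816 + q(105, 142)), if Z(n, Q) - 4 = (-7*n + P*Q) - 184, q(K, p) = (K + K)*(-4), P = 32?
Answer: 112283232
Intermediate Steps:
q(K, p) = -8*K (q(K, p) = (2*K)*(-4) = -8*K)
s = -240
Z(n, Q) = -180 - 7*n + 32*Q (Z(n, Q) = 4 + ((-7*n + 32*Q) - 184) = 4 + (-184 - 7*n + 32*Q) = -180 - 7*n + 32*Q)
(Z(-200, -111) + s)*(-42816 + q(105, 142)) = ((-180 - 7*(-200) + 32*(-111)) - 240)*(-42816 - 8*105) = ((-180 + 1400 - 3552) - 240)*(-42816 - 840) = (-2332 - 240)*(-43656) = -2572*(-43656) = 112283232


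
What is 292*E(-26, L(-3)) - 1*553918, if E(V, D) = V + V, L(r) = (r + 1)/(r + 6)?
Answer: -569102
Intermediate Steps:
L(r) = (1 + r)/(6 + r)
E(V, D) = 2*V
292*E(-26, L(-3)) - 1*553918 = 292*(2*(-26)) - 1*553918 = 292*(-52) - 553918 = -15184 - 553918 = -569102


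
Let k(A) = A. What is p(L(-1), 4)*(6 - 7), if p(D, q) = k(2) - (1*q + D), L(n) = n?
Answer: 1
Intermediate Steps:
p(D, q) = 2 - D - q (p(D, q) = 2 - (1*q + D) = 2 - (q + D) = 2 - (D + q) = 2 + (-D - q) = 2 - D - q)
p(L(-1), 4)*(6 - 7) = (2 - 1*(-1) - 1*4)*(6 - 7) = (2 + 1 - 4)*(-1) = -1*(-1) = 1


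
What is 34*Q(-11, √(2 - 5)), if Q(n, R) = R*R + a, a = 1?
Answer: -68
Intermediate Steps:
Q(n, R) = 1 + R² (Q(n, R) = R*R + 1 = R² + 1 = 1 + R²)
34*Q(-11, √(2 - 5)) = 34*(1 + (√(2 - 5))²) = 34*(1 + (√(-3))²) = 34*(1 + (I*√3)²) = 34*(1 - 3) = 34*(-2) = -68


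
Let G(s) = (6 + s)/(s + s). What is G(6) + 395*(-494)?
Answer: -195129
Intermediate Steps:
G(s) = (6 + s)/(2*s) (G(s) = (6 + s)/((2*s)) = (6 + s)*(1/(2*s)) = (6 + s)/(2*s))
G(6) + 395*(-494) = (½)*(6 + 6)/6 + 395*(-494) = (½)*(⅙)*12 - 195130 = 1 - 195130 = -195129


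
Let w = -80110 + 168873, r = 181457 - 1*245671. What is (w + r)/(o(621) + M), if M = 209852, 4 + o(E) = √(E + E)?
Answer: 2575779276/22018090931 - 73647*√138/44036181862 ≈ 0.11697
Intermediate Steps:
o(E) = -4 + √2*√E (o(E) = -4 + √(E + E) = -4 + √(2*E) = -4 + √2*√E)
r = -64214 (r = 181457 - 245671 = -64214)
w = 88763
(w + r)/(o(621) + M) = (88763 - 64214)/((-4 + √2*√621) + 209852) = 24549/((-4 + √2*(3*√69)) + 209852) = 24549/((-4 + 3*√138) + 209852) = 24549/(209848 + 3*√138)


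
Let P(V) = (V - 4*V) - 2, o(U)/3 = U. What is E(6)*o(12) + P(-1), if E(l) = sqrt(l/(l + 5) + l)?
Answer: 1 + 216*sqrt(22)/11 ≈ 93.103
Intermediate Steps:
o(U) = 3*U
P(V) = -2 - 3*V (P(V) = -3*V - 2 = -2 - 3*V)
E(l) = sqrt(l + l/(5 + l)) (E(l) = sqrt(l/(5 + l) + l) = sqrt(l + l/(5 + l)))
E(6)*o(12) + P(-1) = sqrt(6*(6 + 6)/(5 + 6))*(3*12) + (-2 - 3*(-1)) = sqrt(6*12/11)*36 + (-2 + 3) = sqrt(6*(1/11)*12)*36 + 1 = sqrt(72/11)*36 + 1 = (6*sqrt(22)/11)*36 + 1 = 216*sqrt(22)/11 + 1 = 1 + 216*sqrt(22)/11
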